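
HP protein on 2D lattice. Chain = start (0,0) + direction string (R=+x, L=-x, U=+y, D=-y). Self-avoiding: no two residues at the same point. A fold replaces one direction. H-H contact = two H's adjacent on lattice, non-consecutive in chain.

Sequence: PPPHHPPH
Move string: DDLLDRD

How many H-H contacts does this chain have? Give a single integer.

Positions: [(0, 0), (0, -1), (0, -2), (-1, -2), (-2, -2), (-2, -3), (-1, -3), (-1, -4)]
No H-H contacts found.

Answer: 0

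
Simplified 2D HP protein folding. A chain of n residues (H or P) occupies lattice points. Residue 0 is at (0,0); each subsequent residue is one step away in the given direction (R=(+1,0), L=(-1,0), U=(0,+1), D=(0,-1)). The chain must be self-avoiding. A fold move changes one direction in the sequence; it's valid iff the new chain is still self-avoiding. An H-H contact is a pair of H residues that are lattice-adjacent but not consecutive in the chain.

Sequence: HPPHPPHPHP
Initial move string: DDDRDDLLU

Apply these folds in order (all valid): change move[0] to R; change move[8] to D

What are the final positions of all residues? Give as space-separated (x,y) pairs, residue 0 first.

Answer: (0,0) (1,0) (1,-1) (1,-2) (2,-2) (2,-3) (2,-4) (1,-4) (0,-4) (0,-5)

Derivation:
Initial moves: DDDRDDLLU
Fold: move[0]->R => RDDRDDLLU (positions: [(0, 0), (1, 0), (1, -1), (1, -2), (2, -2), (2, -3), (2, -4), (1, -4), (0, -4), (0, -3)])
Fold: move[8]->D => RDDRDDLLD (positions: [(0, 0), (1, 0), (1, -1), (1, -2), (2, -2), (2, -3), (2, -4), (1, -4), (0, -4), (0, -5)])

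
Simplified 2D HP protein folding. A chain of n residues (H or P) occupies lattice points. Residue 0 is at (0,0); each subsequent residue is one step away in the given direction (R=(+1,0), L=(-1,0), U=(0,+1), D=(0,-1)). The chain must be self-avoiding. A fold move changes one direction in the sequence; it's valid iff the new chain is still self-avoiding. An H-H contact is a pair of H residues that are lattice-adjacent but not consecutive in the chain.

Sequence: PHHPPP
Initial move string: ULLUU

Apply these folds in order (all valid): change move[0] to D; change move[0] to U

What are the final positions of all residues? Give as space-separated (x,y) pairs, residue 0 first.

Answer: (0,0) (0,1) (-1,1) (-2,1) (-2,2) (-2,3)

Derivation:
Initial moves: ULLUU
Fold: move[0]->D => DLLUU (positions: [(0, 0), (0, -1), (-1, -1), (-2, -1), (-2, 0), (-2, 1)])
Fold: move[0]->U => ULLUU (positions: [(0, 0), (0, 1), (-1, 1), (-2, 1), (-2, 2), (-2, 3)])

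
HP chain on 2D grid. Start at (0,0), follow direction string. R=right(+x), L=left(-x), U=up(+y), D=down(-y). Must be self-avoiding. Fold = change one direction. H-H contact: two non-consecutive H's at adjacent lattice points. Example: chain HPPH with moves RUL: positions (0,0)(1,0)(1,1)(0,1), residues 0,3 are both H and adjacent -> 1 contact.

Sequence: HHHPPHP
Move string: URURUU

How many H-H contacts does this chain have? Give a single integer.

Positions: [(0, 0), (0, 1), (1, 1), (1, 2), (2, 2), (2, 3), (2, 4)]
No H-H contacts found.

Answer: 0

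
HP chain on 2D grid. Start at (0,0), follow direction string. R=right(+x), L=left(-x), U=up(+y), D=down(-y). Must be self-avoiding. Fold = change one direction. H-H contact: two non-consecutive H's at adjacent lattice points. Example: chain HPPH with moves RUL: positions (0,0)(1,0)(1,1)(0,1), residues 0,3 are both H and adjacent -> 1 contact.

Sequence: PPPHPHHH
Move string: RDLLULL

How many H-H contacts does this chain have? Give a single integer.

Answer: 0

Derivation:
Positions: [(0, 0), (1, 0), (1, -1), (0, -1), (-1, -1), (-1, 0), (-2, 0), (-3, 0)]
No H-H contacts found.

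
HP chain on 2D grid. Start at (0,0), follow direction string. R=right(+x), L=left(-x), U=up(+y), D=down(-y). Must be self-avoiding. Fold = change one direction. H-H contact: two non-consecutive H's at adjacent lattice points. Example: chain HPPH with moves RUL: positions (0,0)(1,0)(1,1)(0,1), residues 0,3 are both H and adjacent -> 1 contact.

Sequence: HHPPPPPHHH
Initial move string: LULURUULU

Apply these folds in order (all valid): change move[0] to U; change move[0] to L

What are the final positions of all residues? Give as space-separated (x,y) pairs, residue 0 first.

Answer: (0,0) (-1,0) (-1,1) (-2,1) (-2,2) (-1,2) (-1,3) (-1,4) (-2,4) (-2,5)

Derivation:
Initial moves: LULURUULU
Fold: move[0]->U => UULURUULU (positions: [(0, 0), (0, 1), (0, 2), (-1, 2), (-1, 3), (0, 3), (0, 4), (0, 5), (-1, 5), (-1, 6)])
Fold: move[0]->L => LULURUULU (positions: [(0, 0), (-1, 0), (-1, 1), (-2, 1), (-2, 2), (-1, 2), (-1, 3), (-1, 4), (-2, 4), (-2, 5)])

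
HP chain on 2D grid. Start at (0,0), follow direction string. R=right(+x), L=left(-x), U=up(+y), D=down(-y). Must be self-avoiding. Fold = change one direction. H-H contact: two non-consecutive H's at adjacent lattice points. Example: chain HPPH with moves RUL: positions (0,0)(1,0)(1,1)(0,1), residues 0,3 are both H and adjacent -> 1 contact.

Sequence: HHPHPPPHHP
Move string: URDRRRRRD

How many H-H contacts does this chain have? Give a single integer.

Answer: 1

Derivation:
Positions: [(0, 0), (0, 1), (1, 1), (1, 0), (2, 0), (3, 0), (4, 0), (5, 0), (6, 0), (6, -1)]
H-H contact: residue 0 @(0,0) - residue 3 @(1, 0)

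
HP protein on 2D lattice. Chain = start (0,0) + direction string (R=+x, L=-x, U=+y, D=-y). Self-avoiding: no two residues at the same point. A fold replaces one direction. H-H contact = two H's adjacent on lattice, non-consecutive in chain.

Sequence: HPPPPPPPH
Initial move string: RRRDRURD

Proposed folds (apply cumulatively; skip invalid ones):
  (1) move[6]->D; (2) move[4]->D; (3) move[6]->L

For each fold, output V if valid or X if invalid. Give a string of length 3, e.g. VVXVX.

Initial: RRRDRURD -> [(0, 0), (1, 0), (2, 0), (3, 0), (3, -1), (4, -1), (4, 0), (5, 0), (5, -1)]
Fold 1: move[6]->D => RRRDRUDD INVALID (collision), skipped
Fold 2: move[4]->D => RRRDDURD INVALID (collision), skipped
Fold 3: move[6]->L => RRRDRULD INVALID (collision), skipped

Answer: XXX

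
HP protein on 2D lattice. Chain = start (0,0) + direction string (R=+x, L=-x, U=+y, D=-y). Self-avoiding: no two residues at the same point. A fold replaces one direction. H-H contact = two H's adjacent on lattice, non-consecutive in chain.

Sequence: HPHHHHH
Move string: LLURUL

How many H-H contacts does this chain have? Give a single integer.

Answer: 1

Derivation:
Positions: [(0, 0), (-1, 0), (-2, 0), (-2, 1), (-1, 1), (-1, 2), (-2, 2)]
H-H contact: residue 3 @(-2,1) - residue 6 @(-2, 2)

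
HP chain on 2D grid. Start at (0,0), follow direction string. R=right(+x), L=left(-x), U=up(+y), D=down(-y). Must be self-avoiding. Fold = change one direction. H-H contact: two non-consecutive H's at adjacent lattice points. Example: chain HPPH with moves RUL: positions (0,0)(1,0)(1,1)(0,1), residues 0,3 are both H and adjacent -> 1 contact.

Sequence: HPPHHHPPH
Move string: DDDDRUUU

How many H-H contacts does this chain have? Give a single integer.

Positions: [(0, 0), (0, -1), (0, -2), (0, -3), (0, -4), (1, -4), (1, -3), (1, -2), (1, -1)]
No H-H contacts found.

Answer: 0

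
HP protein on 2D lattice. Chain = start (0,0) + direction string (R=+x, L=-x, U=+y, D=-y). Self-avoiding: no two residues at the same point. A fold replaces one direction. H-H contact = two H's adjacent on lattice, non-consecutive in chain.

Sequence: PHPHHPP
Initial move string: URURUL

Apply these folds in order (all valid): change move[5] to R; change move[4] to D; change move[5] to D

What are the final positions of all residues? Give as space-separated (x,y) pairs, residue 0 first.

Answer: (0,0) (0,1) (1,1) (1,2) (2,2) (2,1) (2,0)

Derivation:
Initial moves: URURUL
Fold: move[5]->R => URURUR (positions: [(0, 0), (0, 1), (1, 1), (1, 2), (2, 2), (2, 3), (3, 3)])
Fold: move[4]->D => URURDR (positions: [(0, 0), (0, 1), (1, 1), (1, 2), (2, 2), (2, 1), (3, 1)])
Fold: move[5]->D => URURDD (positions: [(0, 0), (0, 1), (1, 1), (1, 2), (2, 2), (2, 1), (2, 0)])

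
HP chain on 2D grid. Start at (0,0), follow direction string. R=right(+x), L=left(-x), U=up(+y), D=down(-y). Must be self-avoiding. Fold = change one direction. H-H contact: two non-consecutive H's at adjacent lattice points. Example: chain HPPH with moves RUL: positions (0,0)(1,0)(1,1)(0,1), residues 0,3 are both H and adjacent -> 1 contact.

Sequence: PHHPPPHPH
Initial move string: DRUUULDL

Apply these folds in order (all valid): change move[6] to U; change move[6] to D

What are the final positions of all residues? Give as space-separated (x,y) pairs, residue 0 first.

Answer: (0,0) (0,-1) (1,-1) (1,0) (1,1) (1,2) (0,2) (0,1) (-1,1)

Derivation:
Initial moves: DRUUULDL
Fold: move[6]->U => DRUUULUL (positions: [(0, 0), (0, -1), (1, -1), (1, 0), (1, 1), (1, 2), (0, 2), (0, 3), (-1, 3)])
Fold: move[6]->D => DRUUULDL (positions: [(0, 0), (0, -1), (1, -1), (1, 0), (1, 1), (1, 2), (0, 2), (0, 1), (-1, 1)])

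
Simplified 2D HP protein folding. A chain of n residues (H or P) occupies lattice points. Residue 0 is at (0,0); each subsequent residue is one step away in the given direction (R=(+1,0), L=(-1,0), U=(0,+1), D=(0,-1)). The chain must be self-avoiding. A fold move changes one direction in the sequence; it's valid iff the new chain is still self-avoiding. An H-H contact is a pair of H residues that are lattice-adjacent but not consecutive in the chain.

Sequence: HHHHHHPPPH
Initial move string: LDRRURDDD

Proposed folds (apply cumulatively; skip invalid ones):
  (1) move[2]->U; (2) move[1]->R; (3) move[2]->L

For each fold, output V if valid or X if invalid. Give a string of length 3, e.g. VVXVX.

Initial: LDRRURDDD -> [(0, 0), (-1, 0), (-1, -1), (0, -1), (1, -1), (1, 0), (2, 0), (2, -1), (2, -2), (2, -3)]
Fold 1: move[2]->U => LDURURDDD INVALID (collision), skipped
Fold 2: move[1]->R => LRRRURDDD INVALID (collision), skipped
Fold 3: move[2]->L => LDLRURDDD INVALID (collision), skipped

Answer: XXX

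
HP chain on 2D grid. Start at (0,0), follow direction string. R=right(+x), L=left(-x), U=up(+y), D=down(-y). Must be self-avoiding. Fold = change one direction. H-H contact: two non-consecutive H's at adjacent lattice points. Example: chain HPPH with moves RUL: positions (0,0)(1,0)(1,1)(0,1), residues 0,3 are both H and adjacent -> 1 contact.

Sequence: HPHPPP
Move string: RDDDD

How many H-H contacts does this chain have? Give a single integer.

Answer: 0

Derivation:
Positions: [(0, 0), (1, 0), (1, -1), (1, -2), (1, -3), (1, -4)]
No H-H contacts found.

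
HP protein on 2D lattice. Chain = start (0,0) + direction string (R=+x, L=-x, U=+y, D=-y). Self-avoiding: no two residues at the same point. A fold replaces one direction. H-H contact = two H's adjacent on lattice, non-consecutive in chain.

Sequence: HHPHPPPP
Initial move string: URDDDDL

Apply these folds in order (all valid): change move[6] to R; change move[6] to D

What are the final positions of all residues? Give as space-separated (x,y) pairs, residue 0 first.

Answer: (0,0) (0,1) (1,1) (1,0) (1,-1) (1,-2) (1,-3) (1,-4)

Derivation:
Initial moves: URDDDDL
Fold: move[6]->R => URDDDDR (positions: [(0, 0), (0, 1), (1, 1), (1, 0), (1, -1), (1, -2), (1, -3), (2, -3)])
Fold: move[6]->D => URDDDDD (positions: [(0, 0), (0, 1), (1, 1), (1, 0), (1, -1), (1, -2), (1, -3), (1, -4)])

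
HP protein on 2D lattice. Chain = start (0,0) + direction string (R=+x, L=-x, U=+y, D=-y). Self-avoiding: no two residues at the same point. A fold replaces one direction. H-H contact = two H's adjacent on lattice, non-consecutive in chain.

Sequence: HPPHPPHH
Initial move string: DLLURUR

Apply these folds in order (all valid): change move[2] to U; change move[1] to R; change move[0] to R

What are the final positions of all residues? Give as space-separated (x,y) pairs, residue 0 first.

Initial moves: DLLURUR
Fold: move[2]->U => DLUURUR (positions: [(0, 0), (0, -1), (-1, -1), (-1, 0), (-1, 1), (0, 1), (0, 2), (1, 2)])
Fold: move[1]->R => DRUURUR (positions: [(0, 0), (0, -1), (1, -1), (1, 0), (1, 1), (2, 1), (2, 2), (3, 2)])
Fold: move[0]->R => RRUURUR (positions: [(0, 0), (1, 0), (2, 0), (2, 1), (2, 2), (3, 2), (3, 3), (4, 3)])

Answer: (0,0) (1,0) (2,0) (2,1) (2,2) (3,2) (3,3) (4,3)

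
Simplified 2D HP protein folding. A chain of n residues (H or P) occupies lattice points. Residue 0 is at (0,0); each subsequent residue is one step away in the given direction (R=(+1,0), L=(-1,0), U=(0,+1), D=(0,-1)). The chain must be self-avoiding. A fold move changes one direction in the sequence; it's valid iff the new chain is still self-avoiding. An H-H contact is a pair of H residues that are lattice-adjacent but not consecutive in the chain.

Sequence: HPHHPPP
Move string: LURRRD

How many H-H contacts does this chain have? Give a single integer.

Positions: [(0, 0), (-1, 0), (-1, 1), (0, 1), (1, 1), (2, 1), (2, 0)]
H-H contact: residue 0 @(0,0) - residue 3 @(0, 1)

Answer: 1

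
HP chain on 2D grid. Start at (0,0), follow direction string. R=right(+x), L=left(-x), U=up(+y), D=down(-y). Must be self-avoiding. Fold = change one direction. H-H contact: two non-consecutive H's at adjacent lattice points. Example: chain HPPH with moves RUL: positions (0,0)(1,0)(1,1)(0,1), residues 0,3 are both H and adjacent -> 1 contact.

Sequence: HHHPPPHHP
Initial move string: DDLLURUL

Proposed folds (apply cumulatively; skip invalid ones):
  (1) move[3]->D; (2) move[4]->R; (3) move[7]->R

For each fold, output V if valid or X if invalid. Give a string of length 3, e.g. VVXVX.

Answer: XXX

Derivation:
Initial: DDLLURUL -> [(0, 0), (0, -1), (0, -2), (-1, -2), (-2, -2), (-2, -1), (-1, -1), (-1, 0), (-2, 0)]
Fold 1: move[3]->D => DDLDURUL INVALID (collision), skipped
Fold 2: move[4]->R => DDLLRRUL INVALID (collision), skipped
Fold 3: move[7]->R => DDLLURUR INVALID (collision), skipped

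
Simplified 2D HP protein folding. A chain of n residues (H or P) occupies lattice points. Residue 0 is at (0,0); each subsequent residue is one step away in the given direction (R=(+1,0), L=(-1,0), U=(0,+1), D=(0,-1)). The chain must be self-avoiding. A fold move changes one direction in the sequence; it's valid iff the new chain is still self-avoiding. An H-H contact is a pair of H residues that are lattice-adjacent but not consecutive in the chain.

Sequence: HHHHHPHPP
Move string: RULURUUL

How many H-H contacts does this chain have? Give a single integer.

Answer: 1

Derivation:
Positions: [(0, 0), (1, 0), (1, 1), (0, 1), (0, 2), (1, 2), (1, 3), (1, 4), (0, 4)]
H-H contact: residue 0 @(0,0) - residue 3 @(0, 1)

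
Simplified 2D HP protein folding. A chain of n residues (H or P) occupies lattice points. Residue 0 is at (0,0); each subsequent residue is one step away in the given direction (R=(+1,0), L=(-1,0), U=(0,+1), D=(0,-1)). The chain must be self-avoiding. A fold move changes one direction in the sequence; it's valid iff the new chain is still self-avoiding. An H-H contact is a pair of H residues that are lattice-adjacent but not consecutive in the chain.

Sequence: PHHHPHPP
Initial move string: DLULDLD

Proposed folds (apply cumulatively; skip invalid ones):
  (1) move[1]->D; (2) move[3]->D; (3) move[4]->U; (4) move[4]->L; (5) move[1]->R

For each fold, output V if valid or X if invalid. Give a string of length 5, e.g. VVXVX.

Answer: XXVVX

Derivation:
Initial: DLULDLD -> [(0, 0), (0, -1), (-1, -1), (-1, 0), (-2, 0), (-2, -1), (-3, -1), (-3, -2)]
Fold 1: move[1]->D => DDULDLD INVALID (collision), skipped
Fold 2: move[3]->D => DLUDDLD INVALID (collision), skipped
Fold 3: move[4]->U => DLULULD VALID
Fold 4: move[4]->L => DLULLLD VALID
Fold 5: move[1]->R => DRULLLD INVALID (collision), skipped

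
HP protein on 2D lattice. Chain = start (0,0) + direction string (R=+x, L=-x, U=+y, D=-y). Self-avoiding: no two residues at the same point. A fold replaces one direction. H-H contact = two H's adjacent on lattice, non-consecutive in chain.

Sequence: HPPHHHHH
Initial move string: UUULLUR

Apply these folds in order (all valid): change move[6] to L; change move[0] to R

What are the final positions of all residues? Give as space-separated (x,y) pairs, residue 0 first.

Answer: (0,0) (1,0) (1,1) (1,2) (0,2) (-1,2) (-1,3) (-2,3)

Derivation:
Initial moves: UUULLUR
Fold: move[6]->L => UUULLUL (positions: [(0, 0), (0, 1), (0, 2), (0, 3), (-1, 3), (-2, 3), (-2, 4), (-3, 4)])
Fold: move[0]->R => RUULLUL (positions: [(0, 0), (1, 0), (1, 1), (1, 2), (0, 2), (-1, 2), (-1, 3), (-2, 3)])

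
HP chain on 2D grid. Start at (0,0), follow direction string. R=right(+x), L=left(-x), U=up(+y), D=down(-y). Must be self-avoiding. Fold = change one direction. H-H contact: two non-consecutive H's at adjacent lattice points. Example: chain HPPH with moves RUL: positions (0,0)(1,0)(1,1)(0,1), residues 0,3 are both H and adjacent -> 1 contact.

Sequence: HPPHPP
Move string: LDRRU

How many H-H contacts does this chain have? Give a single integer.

Answer: 1

Derivation:
Positions: [(0, 0), (-1, 0), (-1, -1), (0, -1), (1, -1), (1, 0)]
H-H contact: residue 0 @(0,0) - residue 3 @(0, -1)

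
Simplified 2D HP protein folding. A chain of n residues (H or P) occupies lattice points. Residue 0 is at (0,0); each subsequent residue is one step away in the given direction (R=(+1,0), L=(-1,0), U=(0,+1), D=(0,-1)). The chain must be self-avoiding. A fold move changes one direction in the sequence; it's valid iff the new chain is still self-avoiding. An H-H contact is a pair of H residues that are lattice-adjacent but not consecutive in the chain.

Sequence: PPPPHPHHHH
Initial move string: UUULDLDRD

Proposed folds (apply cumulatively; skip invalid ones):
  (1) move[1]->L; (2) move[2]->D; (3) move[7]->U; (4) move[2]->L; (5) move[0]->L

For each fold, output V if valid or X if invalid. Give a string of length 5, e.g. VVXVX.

Answer: VVXVV

Derivation:
Initial: UUULDLDRD -> [(0, 0), (0, 1), (0, 2), (0, 3), (-1, 3), (-1, 2), (-2, 2), (-2, 1), (-1, 1), (-1, 0)]
Fold 1: move[1]->L => ULULDLDRD VALID
Fold 2: move[2]->D => ULDLDLDRD VALID
Fold 3: move[7]->U => ULDLDLDUD INVALID (collision), skipped
Fold 4: move[2]->L => ULLLDLDRD VALID
Fold 5: move[0]->L => LLLLDLDRD VALID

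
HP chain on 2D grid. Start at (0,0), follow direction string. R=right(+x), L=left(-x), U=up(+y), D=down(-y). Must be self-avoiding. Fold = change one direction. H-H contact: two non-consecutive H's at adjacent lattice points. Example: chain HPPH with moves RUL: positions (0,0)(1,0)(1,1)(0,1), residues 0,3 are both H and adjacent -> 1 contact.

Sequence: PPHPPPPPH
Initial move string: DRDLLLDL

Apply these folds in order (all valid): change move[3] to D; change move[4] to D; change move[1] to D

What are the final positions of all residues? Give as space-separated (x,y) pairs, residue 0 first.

Initial moves: DRDLLLDL
Fold: move[3]->D => DRDDLLDL (positions: [(0, 0), (0, -1), (1, -1), (1, -2), (1, -3), (0, -3), (-1, -3), (-1, -4), (-2, -4)])
Fold: move[4]->D => DRDDDLDL (positions: [(0, 0), (0, -1), (1, -1), (1, -2), (1, -3), (1, -4), (0, -4), (0, -5), (-1, -5)])
Fold: move[1]->D => DDDDDLDL (positions: [(0, 0), (0, -1), (0, -2), (0, -3), (0, -4), (0, -5), (-1, -5), (-1, -6), (-2, -6)])

Answer: (0,0) (0,-1) (0,-2) (0,-3) (0,-4) (0,-5) (-1,-5) (-1,-6) (-2,-6)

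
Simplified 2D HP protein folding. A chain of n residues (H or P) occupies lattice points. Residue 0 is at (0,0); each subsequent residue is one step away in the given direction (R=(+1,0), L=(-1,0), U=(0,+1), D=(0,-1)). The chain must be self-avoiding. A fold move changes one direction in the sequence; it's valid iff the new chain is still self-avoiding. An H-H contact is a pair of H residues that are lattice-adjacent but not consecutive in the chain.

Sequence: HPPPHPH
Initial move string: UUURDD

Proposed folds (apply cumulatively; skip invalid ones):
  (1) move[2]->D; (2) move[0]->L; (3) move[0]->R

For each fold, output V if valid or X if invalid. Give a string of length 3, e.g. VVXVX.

Initial: UUURDD -> [(0, 0), (0, 1), (0, 2), (0, 3), (1, 3), (1, 2), (1, 1)]
Fold 1: move[2]->D => UUDRDD INVALID (collision), skipped
Fold 2: move[0]->L => LUURDD INVALID (collision), skipped
Fold 3: move[0]->R => RUURDD VALID

Answer: XXV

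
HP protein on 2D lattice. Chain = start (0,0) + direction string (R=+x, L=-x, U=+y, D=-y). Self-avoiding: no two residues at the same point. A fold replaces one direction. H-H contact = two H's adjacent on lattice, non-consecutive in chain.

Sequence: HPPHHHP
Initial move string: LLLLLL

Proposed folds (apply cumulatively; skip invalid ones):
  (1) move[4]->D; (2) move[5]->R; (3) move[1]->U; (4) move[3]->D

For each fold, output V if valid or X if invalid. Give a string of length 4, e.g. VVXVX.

Initial: LLLLLL -> [(0, 0), (-1, 0), (-2, 0), (-3, 0), (-4, 0), (-5, 0), (-6, 0)]
Fold 1: move[4]->D => LLLLDL VALID
Fold 2: move[5]->R => LLLLDR VALID
Fold 3: move[1]->U => LULLDR VALID
Fold 4: move[3]->D => LULDDR VALID

Answer: VVVV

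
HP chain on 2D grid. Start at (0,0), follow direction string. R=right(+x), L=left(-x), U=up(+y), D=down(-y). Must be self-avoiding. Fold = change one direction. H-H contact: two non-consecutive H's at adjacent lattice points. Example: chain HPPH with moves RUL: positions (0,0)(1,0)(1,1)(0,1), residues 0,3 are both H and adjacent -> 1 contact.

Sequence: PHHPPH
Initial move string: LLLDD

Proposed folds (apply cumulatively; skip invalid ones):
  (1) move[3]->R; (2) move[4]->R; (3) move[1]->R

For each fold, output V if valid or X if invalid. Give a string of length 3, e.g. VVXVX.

Answer: XVX

Derivation:
Initial: LLLDD -> [(0, 0), (-1, 0), (-2, 0), (-3, 0), (-3, -1), (-3, -2)]
Fold 1: move[3]->R => LLLRD INVALID (collision), skipped
Fold 2: move[4]->R => LLLDR VALID
Fold 3: move[1]->R => LRLDR INVALID (collision), skipped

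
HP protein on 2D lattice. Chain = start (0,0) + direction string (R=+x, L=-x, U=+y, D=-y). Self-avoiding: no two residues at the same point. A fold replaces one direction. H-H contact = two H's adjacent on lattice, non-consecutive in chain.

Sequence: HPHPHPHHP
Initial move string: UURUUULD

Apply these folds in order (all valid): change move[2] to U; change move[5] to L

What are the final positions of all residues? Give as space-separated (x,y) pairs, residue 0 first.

Answer: (0,0) (0,1) (0,2) (0,3) (0,4) (0,5) (-1,5) (-2,5) (-2,4)

Derivation:
Initial moves: UURUUULD
Fold: move[2]->U => UUUUUULD (positions: [(0, 0), (0, 1), (0, 2), (0, 3), (0, 4), (0, 5), (0, 6), (-1, 6), (-1, 5)])
Fold: move[5]->L => UUUUULLD (positions: [(0, 0), (0, 1), (0, 2), (0, 3), (0, 4), (0, 5), (-1, 5), (-2, 5), (-2, 4)])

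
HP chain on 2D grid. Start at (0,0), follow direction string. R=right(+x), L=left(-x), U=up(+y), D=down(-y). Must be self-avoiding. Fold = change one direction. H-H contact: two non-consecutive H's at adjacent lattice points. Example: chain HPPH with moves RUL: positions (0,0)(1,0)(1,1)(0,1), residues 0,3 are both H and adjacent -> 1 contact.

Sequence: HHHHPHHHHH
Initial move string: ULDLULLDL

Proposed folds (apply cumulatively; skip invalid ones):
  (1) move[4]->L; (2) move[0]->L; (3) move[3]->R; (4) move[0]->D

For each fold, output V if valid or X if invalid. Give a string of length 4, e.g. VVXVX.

Initial: ULDLULLDL -> [(0, 0), (0, 1), (-1, 1), (-1, 0), (-2, 0), (-2, 1), (-3, 1), (-4, 1), (-4, 0), (-5, 0)]
Fold 1: move[4]->L => ULDLLLLDL VALID
Fold 2: move[0]->L => LLDLLLLDL VALID
Fold 3: move[3]->R => LLDRLLLDL INVALID (collision), skipped
Fold 4: move[0]->D => DLDLLLLDL VALID

Answer: VVXV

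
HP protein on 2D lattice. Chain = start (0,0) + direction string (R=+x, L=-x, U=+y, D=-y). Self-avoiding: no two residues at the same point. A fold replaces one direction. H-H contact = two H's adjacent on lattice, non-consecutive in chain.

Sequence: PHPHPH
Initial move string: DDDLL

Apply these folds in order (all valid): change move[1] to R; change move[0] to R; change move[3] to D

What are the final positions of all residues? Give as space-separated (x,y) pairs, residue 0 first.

Initial moves: DDDLL
Fold: move[1]->R => DRDLL (positions: [(0, 0), (0, -1), (1, -1), (1, -2), (0, -2), (-1, -2)])
Fold: move[0]->R => RRDLL (positions: [(0, 0), (1, 0), (2, 0), (2, -1), (1, -1), (0, -1)])
Fold: move[3]->D => RRDDL (positions: [(0, 0), (1, 0), (2, 0), (2, -1), (2, -2), (1, -2)])

Answer: (0,0) (1,0) (2,0) (2,-1) (2,-2) (1,-2)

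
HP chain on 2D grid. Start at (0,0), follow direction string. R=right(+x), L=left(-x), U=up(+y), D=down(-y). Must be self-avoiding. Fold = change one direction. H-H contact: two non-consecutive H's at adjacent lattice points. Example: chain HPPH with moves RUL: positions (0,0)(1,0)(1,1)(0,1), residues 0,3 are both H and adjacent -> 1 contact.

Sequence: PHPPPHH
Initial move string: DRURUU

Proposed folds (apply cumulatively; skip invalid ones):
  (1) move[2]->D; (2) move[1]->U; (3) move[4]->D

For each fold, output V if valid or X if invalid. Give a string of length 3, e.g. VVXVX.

Initial: DRURUU -> [(0, 0), (0, -1), (1, -1), (1, 0), (2, 0), (2, 1), (2, 2)]
Fold 1: move[2]->D => DRDRUU VALID
Fold 2: move[1]->U => DUDRUU INVALID (collision), skipped
Fold 3: move[4]->D => DRDRDU INVALID (collision), skipped

Answer: VXX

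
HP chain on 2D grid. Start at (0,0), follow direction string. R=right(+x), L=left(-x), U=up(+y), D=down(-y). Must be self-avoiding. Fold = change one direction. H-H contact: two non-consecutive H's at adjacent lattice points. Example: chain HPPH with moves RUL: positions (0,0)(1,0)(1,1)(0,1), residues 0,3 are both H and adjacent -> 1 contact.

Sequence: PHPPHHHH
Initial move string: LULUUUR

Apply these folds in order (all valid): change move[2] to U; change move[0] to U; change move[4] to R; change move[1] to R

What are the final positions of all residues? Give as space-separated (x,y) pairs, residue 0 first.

Answer: (0,0) (0,1) (1,1) (1,2) (1,3) (2,3) (2,4) (3,4)

Derivation:
Initial moves: LULUUUR
Fold: move[2]->U => LUUUUUR (positions: [(0, 0), (-1, 0), (-1, 1), (-1, 2), (-1, 3), (-1, 4), (-1, 5), (0, 5)])
Fold: move[0]->U => UUUUUUR (positions: [(0, 0), (0, 1), (0, 2), (0, 3), (0, 4), (0, 5), (0, 6), (1, 6)])
Fold: move[4]->R => UUUURUR (positions: [(0, 0), (0, 1), (0, 2), (0, 3), (0, 4), (1, 4), (1, 5), (2, 5)])
Fold: move[1]->R => URUURUR (positions: [(0, 0), (0, 1), (1, 1), (1, 2), (1, 3), (2, 3), (2, 4), (3, 4)])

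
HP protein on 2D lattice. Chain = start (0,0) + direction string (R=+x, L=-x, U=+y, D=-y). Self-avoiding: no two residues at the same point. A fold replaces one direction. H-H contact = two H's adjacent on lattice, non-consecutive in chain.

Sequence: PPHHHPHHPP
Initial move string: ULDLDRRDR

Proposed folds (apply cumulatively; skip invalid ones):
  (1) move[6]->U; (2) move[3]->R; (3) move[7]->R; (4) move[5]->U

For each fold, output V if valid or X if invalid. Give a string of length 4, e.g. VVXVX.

Initial: ULDLDRRDR -> [(0, 0), (0, 1), (-1, 1), (-1, 0), (-2, 0), (-2, -1), (-1, -1), (0, -1), (0, -2), (1, -2)]
Fold 1: move[6]->U => ULDLDRUDR INVALID (collision), skipped
Fold 2: move[3]->R => ULDRDRRDR INVALID (collision), skipped
Fold 3: move[7]->R => ULDLDRRRR VALID
Fold 4: move[5]->U => ULDLDURRR INVALID (collision), skipped

Answer: XXVX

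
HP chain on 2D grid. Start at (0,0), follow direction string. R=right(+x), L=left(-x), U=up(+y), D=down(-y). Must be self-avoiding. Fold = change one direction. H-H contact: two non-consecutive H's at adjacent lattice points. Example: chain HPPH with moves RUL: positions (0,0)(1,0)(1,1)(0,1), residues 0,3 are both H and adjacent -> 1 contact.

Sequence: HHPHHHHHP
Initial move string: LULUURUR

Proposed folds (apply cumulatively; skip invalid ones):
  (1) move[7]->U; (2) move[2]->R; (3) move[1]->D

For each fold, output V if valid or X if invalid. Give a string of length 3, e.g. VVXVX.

Answer: VVX

Derivation:
Initial: LULUURUR -> [(0, 0), (-1, 0), (-1, 1), (-2, 1), (-2, 2), (-2, 3), (-1, 3), (-1, 4), (0, 4)]
Fold 1: move[7]->U => LULUURUU VALID
Fold 2: move[2]->R => LURUURUU VALID
Fold 3: move[1]->D => LDRUURUU INVALID (collision), skipped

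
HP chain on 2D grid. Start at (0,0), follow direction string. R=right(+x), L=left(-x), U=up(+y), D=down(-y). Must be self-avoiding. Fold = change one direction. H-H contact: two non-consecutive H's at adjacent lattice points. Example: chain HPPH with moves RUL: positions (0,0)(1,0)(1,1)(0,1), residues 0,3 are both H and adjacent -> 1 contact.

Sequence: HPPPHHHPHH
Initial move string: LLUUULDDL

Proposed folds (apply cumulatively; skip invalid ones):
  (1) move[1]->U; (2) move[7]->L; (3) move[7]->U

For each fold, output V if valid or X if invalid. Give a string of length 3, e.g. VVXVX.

Initial: LLUUULDDL -> [(0, 0), (-1, 0), (-2, 0), (-2, 1), (-2, 2), (-2, 3), (-3, 3), (-3, 2), (-3, 1), (-4, 1)]
Fold 1: move[1]->U => LUUUULDDL VALID
Fold 2: move[7]->L => LUUUULDLL VALID
Fold 3: move[7]->U => LUUUULDUL INVALID (collision), skipped

Answer: VVX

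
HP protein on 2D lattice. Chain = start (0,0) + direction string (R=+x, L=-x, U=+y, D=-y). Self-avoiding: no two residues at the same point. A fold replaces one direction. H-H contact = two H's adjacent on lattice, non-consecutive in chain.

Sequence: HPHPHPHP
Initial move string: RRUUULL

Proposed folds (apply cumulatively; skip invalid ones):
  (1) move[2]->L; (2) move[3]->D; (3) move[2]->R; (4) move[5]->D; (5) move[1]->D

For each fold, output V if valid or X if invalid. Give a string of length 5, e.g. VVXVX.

Answer: XXVXV

Derivation:
Initial: RRUUULL -> [(0, 0), (1, 0), (2, 0), (2, 1), (2, 2), (2, 3), (1, 3), (0, 3)]
Fold 1: move[2]->L => RRLUULL INVALID (collision), skipped
Fold 2: move[3]->D => RRUDULL INVALID (collision), skipped
Fold 3: move[2]->R => RRRUULL VALID
Fold 4: move[5]->D => RRRUUDL INVALID (collision), skipped
Fold 5: move[1]->D => RDRUULL VALID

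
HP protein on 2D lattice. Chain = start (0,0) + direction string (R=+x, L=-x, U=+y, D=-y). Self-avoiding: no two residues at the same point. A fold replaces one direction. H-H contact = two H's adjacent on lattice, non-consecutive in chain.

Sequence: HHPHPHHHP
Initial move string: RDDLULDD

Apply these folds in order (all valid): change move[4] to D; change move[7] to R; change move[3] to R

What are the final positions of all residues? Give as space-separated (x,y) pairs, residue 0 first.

Initial moves: RDDLULDD
Fold: move[4]->D => RDDLDLDD (positions: [(0, 0), (1, 0), (1, -1), (1, -2), (0, -2), (0, -3), (-1, -3), (-1, -4), (-1, -5)])
Fold: move[7]->R => RDDLDLDR (positions: [(0, 0), (1, 0), (1, -1), (1, -2), (0, -2), (0, -3), (-1, -3), (-1, -4), (0, -4)])
Fold: move[3]->R => RDDRDLDR (positions: [(0, 0), (1, 0), (1, -1), (1, -2), (2, -2), (2, -3), (1, -3), (1, -4), (2, -4)])

Answer: (0,0) (1,0) (1,-1) (1,-2) (2,-2) (2,-3) (1,-3) (1,-4) (2,-4)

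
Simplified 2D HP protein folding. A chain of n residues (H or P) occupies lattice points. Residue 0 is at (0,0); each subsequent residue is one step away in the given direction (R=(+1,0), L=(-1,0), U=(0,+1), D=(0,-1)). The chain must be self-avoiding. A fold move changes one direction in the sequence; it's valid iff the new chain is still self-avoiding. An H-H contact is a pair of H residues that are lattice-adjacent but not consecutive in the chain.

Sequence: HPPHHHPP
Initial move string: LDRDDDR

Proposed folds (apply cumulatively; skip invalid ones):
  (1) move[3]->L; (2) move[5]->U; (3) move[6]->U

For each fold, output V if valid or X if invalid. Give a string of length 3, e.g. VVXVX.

Initial: LDRDDDR -> [(0, 0), (-1, 0), (-1, -1), (0, -1), (0, -2), (0, -3), (0, -4), (1, -4)]
Fold 1: move[3]->L => LDRLDDR INVALID (collision), skipped
Fold 2: move[5]->U => LDRDDUR INVALID (collision), skipped
Fold 3: move[6]->U => LDRDDDU INVALID (collision), skipped

Answer: XXX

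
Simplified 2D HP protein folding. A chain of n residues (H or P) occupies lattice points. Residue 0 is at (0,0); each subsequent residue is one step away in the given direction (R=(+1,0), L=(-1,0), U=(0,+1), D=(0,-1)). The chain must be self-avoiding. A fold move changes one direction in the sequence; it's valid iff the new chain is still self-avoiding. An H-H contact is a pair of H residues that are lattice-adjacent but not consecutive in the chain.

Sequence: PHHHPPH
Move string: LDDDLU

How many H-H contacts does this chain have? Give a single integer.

Answer: 1

Derivation:
Positions: [(0, 0), (-1, 0), (-1, -1), (-1, -2), (-1, -3), (-2, -3), (-2, -2)]
H-H contact: residue 3 @(-1,-2) - residue 6 @(-2, -2)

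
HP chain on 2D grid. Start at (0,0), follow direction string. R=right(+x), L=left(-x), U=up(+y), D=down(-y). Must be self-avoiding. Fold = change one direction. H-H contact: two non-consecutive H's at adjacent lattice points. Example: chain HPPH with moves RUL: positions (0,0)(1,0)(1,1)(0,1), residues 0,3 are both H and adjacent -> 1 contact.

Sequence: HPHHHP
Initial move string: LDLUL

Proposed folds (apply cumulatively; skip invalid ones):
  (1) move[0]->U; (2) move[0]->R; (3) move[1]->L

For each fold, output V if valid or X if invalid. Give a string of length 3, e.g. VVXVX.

Initial: LDLUL -> [(0, 0), (-1, 0), (-1, -1), (-2, -1), (-2, 0), (-3, 0)]
Fold 1: move[0]->U => UDLUL INVALID (collision), skipped
Fold 2: move[0]->R => RDLUL INVALID (collision), skipped
Fold 3: move[1]->L => LLLUL VALID

Answer: XXV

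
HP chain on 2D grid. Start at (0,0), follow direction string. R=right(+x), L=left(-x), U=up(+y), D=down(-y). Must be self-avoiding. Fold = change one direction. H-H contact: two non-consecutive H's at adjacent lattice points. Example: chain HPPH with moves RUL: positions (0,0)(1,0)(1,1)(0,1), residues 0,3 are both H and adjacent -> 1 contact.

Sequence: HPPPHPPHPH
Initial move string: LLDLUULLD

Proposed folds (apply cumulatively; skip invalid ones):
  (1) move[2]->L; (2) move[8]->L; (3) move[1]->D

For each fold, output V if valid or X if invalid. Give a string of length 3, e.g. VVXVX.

Answer: VVV

Derivation:
Initial: LLDLUULLD -> [(0, 0), (-1, 0), (-2, 0), (-2, -1), (-3, -1), (-3, 0), (-3, 1), (-4, 1), (-5, 1), (-5, 0)]
Fold 1: move[2]->L => LLLLUULLD VALID
Fold 2: move[8]->L => LLLLUULLL VALID
Fold 3: move[1]->D => LDLLUULLL VALID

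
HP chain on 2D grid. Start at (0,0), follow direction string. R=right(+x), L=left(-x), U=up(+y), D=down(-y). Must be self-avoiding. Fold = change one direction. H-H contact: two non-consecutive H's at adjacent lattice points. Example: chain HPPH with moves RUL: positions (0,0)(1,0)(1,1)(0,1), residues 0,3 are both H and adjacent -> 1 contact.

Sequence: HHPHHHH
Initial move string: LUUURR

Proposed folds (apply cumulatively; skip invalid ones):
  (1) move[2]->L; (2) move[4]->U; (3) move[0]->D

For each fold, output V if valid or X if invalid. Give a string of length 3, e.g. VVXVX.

Initial: LUUURR -> [(0, 0), (-1, 0), (-1, 1), (-1, 2), (-1, 3), (0, 3), (1, 3)]
Fold 1: move[2]->L => LULURR VALID
Fold 2: move[4]->U => LULUUR VALID
Fold 3: move[0]->D => DULUUR INVALID (collision), skipped

Answer: VVX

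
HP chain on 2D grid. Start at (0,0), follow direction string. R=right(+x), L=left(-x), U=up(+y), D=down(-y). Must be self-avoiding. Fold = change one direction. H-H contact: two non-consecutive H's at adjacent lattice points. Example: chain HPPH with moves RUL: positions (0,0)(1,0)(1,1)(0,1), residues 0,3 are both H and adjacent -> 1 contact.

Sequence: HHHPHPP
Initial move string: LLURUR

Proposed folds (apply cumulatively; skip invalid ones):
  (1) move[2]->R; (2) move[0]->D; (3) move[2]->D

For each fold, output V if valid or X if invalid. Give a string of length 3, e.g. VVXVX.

Answer: XXX

Derivation:
Initial: LLURUR -> [(0, 0), (-1, 0), (-2, 0), (-2, 1), (-1, 1), (-1, 2), (0, 2)]
Fold 1: move[2]->R => LLRRUR INVALID (collision), skipped
Fold 2: move[0]->D => DLURUR INVALID (collision), skipped
Fold 3: move[2]->D => LLDRUR INVALID (collision), skipped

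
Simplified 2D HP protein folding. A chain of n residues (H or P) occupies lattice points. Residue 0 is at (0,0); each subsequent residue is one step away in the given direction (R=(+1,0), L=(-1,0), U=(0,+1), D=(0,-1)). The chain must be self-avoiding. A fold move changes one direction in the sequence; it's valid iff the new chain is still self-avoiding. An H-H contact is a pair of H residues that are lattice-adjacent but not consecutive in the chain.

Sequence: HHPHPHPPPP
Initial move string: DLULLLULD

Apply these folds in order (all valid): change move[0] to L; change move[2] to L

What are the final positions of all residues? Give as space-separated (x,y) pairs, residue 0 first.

Answer: (0,0) (-1,0) (-2,0) (-3,0) (-4,0) (-5,0) (-6,0) (-6,1) (-7,1) (-7,0)

Derivation:
Initial moves: DLULLLULD
Fold: move[0]->L => LLULLLULD (positions: [(0, 0), (-1, 0), (-2, 0), (-2, 1), (-3, 1), (-4, 1), (-5, 1), (-5, 2), (-6, 2), (-6, 1)])
Fold: move[2]->L => LLLLLLULD (positions: [(0, 0), (-1, 0), (-2, 0), (-3, 0), (-4, 0), (-5, 0), (-6, 0), (-6, 1), (-7, 1), (-7, 0)])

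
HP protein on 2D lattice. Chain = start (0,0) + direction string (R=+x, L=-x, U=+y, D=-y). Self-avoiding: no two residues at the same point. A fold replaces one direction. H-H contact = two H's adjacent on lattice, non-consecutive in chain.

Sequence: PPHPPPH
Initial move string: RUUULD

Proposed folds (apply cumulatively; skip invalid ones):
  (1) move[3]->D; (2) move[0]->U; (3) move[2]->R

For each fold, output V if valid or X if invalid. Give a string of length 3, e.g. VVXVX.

Initial: RUUULD -> [(0, 0), (1, 0), (1, 1), (1, 2), (1, 3), (0, 3), (0, 2)]
Fold 1: move[3]->D => RUUDLD INVALID (collision), skipped
Fold 2: move[0]->U => UUUULD VALID
Fold 3: move[2]->R => UURULD INVALID (collision), skipped

Answer: XVX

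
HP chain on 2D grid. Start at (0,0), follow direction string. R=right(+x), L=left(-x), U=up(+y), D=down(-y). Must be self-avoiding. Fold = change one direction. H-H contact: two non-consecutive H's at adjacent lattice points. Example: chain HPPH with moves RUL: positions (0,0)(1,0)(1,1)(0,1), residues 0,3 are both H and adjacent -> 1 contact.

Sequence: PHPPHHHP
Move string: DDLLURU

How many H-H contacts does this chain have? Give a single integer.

Answer: 1

Derivation:
Positions: [(0, 0), (0, -1), (0, -2), (-1, -2), (-2, -2), (-2, -1), (-1, -1), (-1, 0)]
H-H contact: residue 1 @(0,-1) - residue 6 @(-1, -1)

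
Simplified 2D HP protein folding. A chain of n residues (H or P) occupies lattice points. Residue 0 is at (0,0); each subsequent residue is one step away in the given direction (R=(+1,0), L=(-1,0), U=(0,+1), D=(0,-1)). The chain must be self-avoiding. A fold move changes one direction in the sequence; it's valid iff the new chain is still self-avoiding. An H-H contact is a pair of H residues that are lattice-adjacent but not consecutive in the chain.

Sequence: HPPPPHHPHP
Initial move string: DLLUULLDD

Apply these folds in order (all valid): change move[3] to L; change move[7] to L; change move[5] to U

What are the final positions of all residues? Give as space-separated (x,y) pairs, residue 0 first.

Initial moves: DLLUULLDD
Fold: move[3]->L => DLLLULLDD (positions: [(0, 0), (0, -1), (-1, -1), (-2, -1), (-3, -1), (-3, 0), (-4, 0), (-5, 0), (-5, -1), (-5, -2)])
Fold: move[7]->L => DLLLULLLD (positions: [(0, 0), (0, -1), (-1, -1), (-2, -1), (-3, -1), (-3, 0), (-4, 0), (-5, 0), (-6, 0), (-6, -1)])
Fold: move[5]->U => DLLLUULLD (positions: [(0, 0), (0, -1), (-1, -1), (-2, -1), (-3, -1), (-3, 0), (-3, 1), (-4, 1), (-5, 1), (-5, 0)])

Answer: (0,0) (0,-1) (-1,-1) (-2,-1) (-3,-1) (-3,0) (-3,1) (-4,1) (-5,1) (-5,0)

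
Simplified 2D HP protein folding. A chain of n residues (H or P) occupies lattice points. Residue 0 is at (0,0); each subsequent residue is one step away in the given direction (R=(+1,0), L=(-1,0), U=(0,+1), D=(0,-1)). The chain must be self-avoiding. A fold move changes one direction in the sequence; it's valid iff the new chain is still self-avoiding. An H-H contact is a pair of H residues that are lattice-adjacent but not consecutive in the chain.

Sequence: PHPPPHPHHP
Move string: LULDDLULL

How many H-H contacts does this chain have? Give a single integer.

Positions: [(0, 0), (-1, 0), (-1, 1), (-2, 1), (-2, 0), (-2, -1), (-3, -1), (-3, 0), (-4, 0), (-5, 0)]
No H-H contacts found.

Answer: 0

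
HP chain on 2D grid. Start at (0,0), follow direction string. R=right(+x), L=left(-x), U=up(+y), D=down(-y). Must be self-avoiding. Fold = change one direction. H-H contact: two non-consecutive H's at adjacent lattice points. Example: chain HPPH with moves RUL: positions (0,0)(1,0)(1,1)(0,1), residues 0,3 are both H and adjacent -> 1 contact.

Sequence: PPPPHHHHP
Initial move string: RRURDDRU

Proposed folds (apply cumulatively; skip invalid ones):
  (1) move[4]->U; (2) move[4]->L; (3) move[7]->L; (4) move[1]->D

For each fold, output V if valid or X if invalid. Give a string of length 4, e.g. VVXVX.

Answer: XXXX

Derivation:
Initial: RRURDDRU -> [(0, 0), (1, 0), (2, 0), (2, 1), (3, 1), (3, 0), (3, -1), (4, -1), (4, 0)]
Fold 1: move[4]->U => RRURUDRU INVALID (collision), skipped
Fold 2: move[4]->L => RRURLDRU INVALID (collision), skipped
Fold 3: move[7]->L => RRURDDRL INVALID (collision), skipped
Fold 4: move[1]->D => RDURDDRU INVALID (collision), skipped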